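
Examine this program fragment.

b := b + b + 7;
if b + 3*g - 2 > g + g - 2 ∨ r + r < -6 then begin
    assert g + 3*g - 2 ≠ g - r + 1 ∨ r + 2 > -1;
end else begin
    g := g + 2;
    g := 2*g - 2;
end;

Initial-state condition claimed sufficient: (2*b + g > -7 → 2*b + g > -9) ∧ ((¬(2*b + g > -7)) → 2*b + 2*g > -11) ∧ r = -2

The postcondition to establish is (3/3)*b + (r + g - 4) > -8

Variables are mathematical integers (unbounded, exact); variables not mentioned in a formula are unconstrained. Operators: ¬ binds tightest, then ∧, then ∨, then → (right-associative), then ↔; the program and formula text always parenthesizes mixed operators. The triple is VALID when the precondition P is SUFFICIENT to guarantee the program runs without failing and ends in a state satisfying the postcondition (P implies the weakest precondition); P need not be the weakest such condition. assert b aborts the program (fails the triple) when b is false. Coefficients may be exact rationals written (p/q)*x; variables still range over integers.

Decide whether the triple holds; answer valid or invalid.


Working backward. After the program, the postcondition (3/3)*b + (r + g - 4) > -8 must hold; in canonical form it is b + g + r > -4.
Then branch requires (3*g + r ≠ 3 ∨ r > -3) ∧ b + g + r > -4; else branch requires b + 2*g + r > -6.
Before the if: ((b + g > 0 ∨ 2*r < -6) → ((3*g + r ≠ 3 ∨ r > -3) ∧ b + g + r > -4)) ∧ ((¬(b + g > 0 ∨ 2*r < -6)) → b + 2*g + r > -6)
Before b := b + b + 7: ((2*b + g > -7 ∨ 2*r < -6) → ((3*g + r ≠ 3 ∨ r > -3) ∧ 2*b + g + r > -11)) ∧ ((¬(2*b + g > -7 ∨ 2*r < -6)) → 2*b + 2*g + r > -13)
The weakest precondition is ((2*b + g > -7 ∨ 2*r < -6) → ((3*g + r ≠ 3 ∨ r > -3) ∧ 2*b + g + r > -11)) ∧ ((¬(2*b + g > -7 ∨ 2*r < -6)) → 2*b + 2*g + r > -13).
Check whether (2*b + g > -7 → 2*b + g > -9) ∧ ((¬(2*b + g > -7)) → 2*b + 2*g > -11) ∧ r = -2 implies it.
Every state satisfying the precondition satisfies the weakest precondition: the implication holds.
Answer: valid


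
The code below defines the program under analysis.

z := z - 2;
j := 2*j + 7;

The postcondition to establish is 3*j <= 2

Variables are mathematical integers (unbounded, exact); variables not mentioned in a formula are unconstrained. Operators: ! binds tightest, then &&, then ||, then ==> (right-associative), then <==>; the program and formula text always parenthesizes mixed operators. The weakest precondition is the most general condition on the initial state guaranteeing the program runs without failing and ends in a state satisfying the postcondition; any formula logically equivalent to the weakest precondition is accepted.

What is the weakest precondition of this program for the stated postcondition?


Working backward. After the program, 3*j <= 2 must hold.
Before j := 2*j + 7: 6*j <= -19
Before z := z - 2: 6*j <= -19
Answer: WP = 6*j <= -19


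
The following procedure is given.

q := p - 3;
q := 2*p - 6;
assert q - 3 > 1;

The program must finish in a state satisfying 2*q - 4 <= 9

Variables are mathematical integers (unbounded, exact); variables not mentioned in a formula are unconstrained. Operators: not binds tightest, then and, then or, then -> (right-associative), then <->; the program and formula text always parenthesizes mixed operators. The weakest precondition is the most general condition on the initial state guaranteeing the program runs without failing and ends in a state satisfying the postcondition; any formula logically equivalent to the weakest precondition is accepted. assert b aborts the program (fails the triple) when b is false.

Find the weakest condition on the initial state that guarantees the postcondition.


Working backward. After the program, the postcondition 2*q - 4 <= 9 must hold; in canonical form it is 2*q <= 13.
Before assert q - 3 > 1: q > 4 and 2*q <= 13
Before q := 2*p - 6: 2*p > 10 and 4*p <= 25
Before q := p - 3: 2*p > 10 and 4*p <= 25
Answer: WP = 2*p > 10 and 4*p <= 25


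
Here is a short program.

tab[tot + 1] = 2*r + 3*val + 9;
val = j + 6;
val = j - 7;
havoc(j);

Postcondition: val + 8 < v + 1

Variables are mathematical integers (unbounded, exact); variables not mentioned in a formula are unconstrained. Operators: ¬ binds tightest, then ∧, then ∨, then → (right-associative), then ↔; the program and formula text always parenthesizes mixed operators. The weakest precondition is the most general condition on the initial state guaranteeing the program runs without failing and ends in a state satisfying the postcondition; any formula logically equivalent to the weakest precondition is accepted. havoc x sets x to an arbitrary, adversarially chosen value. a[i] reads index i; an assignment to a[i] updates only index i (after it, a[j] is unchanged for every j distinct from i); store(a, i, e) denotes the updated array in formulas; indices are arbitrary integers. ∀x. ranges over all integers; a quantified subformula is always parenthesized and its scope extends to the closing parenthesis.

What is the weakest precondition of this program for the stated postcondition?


Working backward. After the program, the postcondition val + 8 < v + 1 must hold; in canonical form it is val < v - 7.
Before havoc j: val < v - 7
Before val := j - 7: j < v
Before val := j + 6: j < v
Before tab[tot + 1] := 2*r + 3*val + 9: j < v
Answer: WP = j < v


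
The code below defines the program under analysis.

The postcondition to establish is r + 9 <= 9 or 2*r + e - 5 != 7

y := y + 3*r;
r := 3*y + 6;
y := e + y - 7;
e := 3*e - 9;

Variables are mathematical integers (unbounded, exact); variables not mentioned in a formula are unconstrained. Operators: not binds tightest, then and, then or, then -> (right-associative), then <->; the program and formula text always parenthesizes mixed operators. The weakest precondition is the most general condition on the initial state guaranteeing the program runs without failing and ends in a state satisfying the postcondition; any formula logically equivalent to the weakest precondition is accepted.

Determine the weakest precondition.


Working backward. After the program, the postcondition r + 9 <= 9 or 2*r + e - 5 != 7 must hold; in canonical form it is r <= 0 or e + 2*r != 12.
Before e := 3*e - 9: r <= 0 or 3*e + 2*r != 21
Before y := e + y - 7: r <= 0 or 3*e + 2*r != 21
Before r := 3*y + 6: 3*y <= -6 or 3*e + 6*y != 9
Before y := y + 3*r: 9*r + 3*y <= -6 or 3*e + 18*r + 6*y != 9
Answer: WP = 9*r + 3*y <= -6 or 3*e + 18*r + 6*y != 9


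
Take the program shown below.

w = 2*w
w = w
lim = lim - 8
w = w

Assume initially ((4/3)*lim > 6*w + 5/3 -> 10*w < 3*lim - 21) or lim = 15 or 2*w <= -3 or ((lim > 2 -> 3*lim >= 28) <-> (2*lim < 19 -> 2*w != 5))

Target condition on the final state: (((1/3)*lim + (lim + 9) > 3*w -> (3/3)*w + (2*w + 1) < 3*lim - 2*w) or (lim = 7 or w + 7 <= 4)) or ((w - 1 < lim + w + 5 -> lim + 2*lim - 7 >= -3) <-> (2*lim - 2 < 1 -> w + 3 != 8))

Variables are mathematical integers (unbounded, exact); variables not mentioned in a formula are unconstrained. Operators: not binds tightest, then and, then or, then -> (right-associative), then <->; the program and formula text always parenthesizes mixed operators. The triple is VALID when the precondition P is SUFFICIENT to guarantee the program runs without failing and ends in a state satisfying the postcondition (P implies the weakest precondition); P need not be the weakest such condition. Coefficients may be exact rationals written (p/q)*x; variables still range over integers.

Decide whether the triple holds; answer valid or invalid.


Working backward. After the program, the postcondition (((1/3)*lim + (lim + 9) > 3*w -> (3/3)*w + (2*w + 1) < 3*lim - 2*w) or (lim = 7 or w + 7 <= 4)) or ((w - 1 < lim + w + 5 -> lim + 2*lim - 7 >= -3) <-> (2*lim - 2 < 1 -> w + 3 != 8)) must hold; in canonical form it is ((4/3)*lim > 3*w - 9 -> 5*w < 3*lim - 1) or lim = 7 or w <= -3 or ((lim > -6 -> 3*lim >= 4) <-> (2*lim < 3 -> w != 5)).
Before w := w: ((4/3)*lim > 3*w - 9 -> 5*w < 3*lim - 1) or lim = 7 or w <= -3 or ((lim > -6 -> 3*lim >= 4) <-> (2*lim < 3 -> w != 5))
Before lim := lim - 8: ((4/3)*lim > 3*w + 5/3 -> 5*w < 3*lim - 25) or lim = 15 or w <= -3 or ((lim > 2 -> 3*lim >= 28) <-> (2*lim < 19 -> w != 5))
Before w := w: ((4/3)*lim > 3*w + 5/3 -> 5*w < 3*lim - 25) or lim = 15 or w <= -3 or ((lim > 2 -> 3*lim >= 28) <-> (2*lim < 19 -> w != 5))
Before w := 2*w: ((4/3)*lim > 6*w + 5/3 -> 10*w < 3*lim - 25) or lim = 15 or 2*w <= -3 or ((lim > 2 -> 3*lim >= 28) <-> (2*lim < 19 -> 2*w != 5))
The weakest precondition is ((4/3)*lim > 6*w + 5/3 -> 10*w < 3*lim - 25) or lim = 15 or 2*w <= -3 or ((lim > 2 -> 3*lim >= 28) <-> (2*lim < 19 -> 2*w != 5)).
Check whether ((4/3)*lim > 6*w + 5/3 -> 10*w < 3*lim - 21) or lim = 15 or 2*w <= -3 or ((lim > 2 -> 3*lim >= 28) <-> (2*lim < 19 -> 2*w != 5)) implies it.
Countermodel: at the initial state lim = 4, w = -1, the precondition holds but the weakest precondition fails.
Answer: invalid


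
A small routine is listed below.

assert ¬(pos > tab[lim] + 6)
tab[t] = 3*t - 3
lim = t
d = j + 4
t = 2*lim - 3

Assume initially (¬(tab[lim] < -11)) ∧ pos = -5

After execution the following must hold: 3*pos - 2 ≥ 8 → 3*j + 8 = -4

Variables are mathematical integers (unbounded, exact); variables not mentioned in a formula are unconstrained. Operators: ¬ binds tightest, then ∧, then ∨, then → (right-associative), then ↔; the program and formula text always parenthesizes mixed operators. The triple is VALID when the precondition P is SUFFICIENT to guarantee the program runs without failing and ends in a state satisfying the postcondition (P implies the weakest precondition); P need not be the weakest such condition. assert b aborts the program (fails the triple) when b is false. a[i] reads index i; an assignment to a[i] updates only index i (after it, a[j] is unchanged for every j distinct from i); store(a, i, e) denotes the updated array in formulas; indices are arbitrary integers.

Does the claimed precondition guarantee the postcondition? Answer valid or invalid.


Working backward. After the program, the postcondition 3*pos - 2 ≥ 8 → 3*j + 8 = -4 must hold; in canonical form it is 3*pos ≥ 10 → 3*j = -12.
Before t := 2*lim - 3: 3*pos ≥ 10 → 3*j = -12
Before d := j + 4: 3*pos ≥ 10 → 3*j = -12
Before lim := t: 3*pos ≥ 10 → 3*j = -12
Before tab[t] := 3*t - 3: 3*pos ≥ 10 → 3*j = -12
Before assert ¬(pos > tab[lim] + 6): (¬(pos > tab[lim] + 6)) ∧ (3*pos ≥ 10 → 3*j = -12)
The weakest precondition is (¬(pos > tab[lim] + 6)) ∧ (3*pos ≥ 10 → 3*j = -12).
Check whether (¬(tab[lim] < -11)) ∧ pos = -5 implies it.
Every state satisfying the precondition satisfies the weakest precondition: the implication holds.
Answer: valid


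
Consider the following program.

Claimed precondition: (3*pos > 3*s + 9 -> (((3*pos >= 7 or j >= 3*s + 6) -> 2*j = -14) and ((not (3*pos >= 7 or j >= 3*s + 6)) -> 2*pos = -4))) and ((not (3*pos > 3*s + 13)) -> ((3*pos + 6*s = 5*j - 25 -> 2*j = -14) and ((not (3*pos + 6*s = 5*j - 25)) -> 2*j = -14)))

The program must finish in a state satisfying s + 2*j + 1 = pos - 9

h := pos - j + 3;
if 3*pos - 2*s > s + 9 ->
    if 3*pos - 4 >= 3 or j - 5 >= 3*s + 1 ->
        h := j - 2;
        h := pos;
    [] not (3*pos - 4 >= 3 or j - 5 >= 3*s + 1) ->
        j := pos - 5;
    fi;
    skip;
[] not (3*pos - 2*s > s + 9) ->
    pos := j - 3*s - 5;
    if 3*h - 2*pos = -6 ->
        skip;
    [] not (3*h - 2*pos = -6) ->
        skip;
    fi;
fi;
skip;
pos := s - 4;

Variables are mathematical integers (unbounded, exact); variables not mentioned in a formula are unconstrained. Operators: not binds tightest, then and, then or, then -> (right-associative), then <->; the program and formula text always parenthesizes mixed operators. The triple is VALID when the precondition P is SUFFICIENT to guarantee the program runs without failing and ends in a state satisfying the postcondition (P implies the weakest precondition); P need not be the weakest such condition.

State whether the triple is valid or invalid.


Working backward. After the program, the postcondition s + 2*j + 1 = pos - 9 must hold; in canonical form it is 2*j + s = pos - 10.
Before pos := s - 4: 2*j = -14
Before skip: 2*j = -14
Then branch requires ((3*pos >= 7 or j >= 3*s + 6) -> 2*j = -14) and ((not (3*pos >= 7 or j >= 3*s + 6)) -> 2*pos = -4); else branch requires (3*h + 6*s = 2*j - 16 -> 2*j = -14) and ((not (3*h + 6*s = 2*j - 16)) -> 2*j = -14).
Before the if: (3*pos > 3*s + 9 -> (((3*pos >= 7 or j >= 3*s + 6) -> 2*j = -14) and ((not (3*pos >= 7 or j >= 3*s + 6)) -> 2*pos = -4))) and ((not (3*pos > 3*s + 9)) -> ((3*h + 6*s = 2*j - 16 -> 2*j = -14) and ((not (3*h + 6*s = 2*j - 16)) -> 2*j = -14)))
Before h := pos - j + 3: (3*pos > 3*s + 9 -> (((3*pos >= 7 or j >= 3*s + 6) -> 2*j = -14) and ((not (3*pos >= 7 or j >= 3*s + 6)) -> 2*pos = -4))) and ((not (3*pos > 3*s + 9)) -> ((3*pos + 6*s = 5*j - 25 -> 2*j = -14) and ((not (3*pos + 6*s = 5*j - 25)) -> 2*j = -14)))
The weakest precondition is (3*pos > 3*s + 9 -> (((3*pos >= 7 or j >= 3*s + 6) -> 2*j = -14) and ((not (3*pos >= 7 or j >= 3*s + 6)) -> 2*pos = -4))) and ((not (3*pos > 3*s + 9)) -> ((3*pos + 6*s = 5*j - 25 -> 2*j = -14) and ((not (3*pos + 6*s = 5*j - 25)) -> 2*j = -14))).
Check whether (3*pos > 3*s + 9 -> (((3*pos >= 7 or j >= 3*s + 6) -> 2*j = -14) and ((not (3*pos >= 7 or j >= 3*s + 6)) -> 2*pos = -4))) and ((not (3*pos > 3*s + 13)) -> ((3*pos + 6*s = 5*j - 25 -> 2*j = -14) and ((not (3*pos + 6*s = 5*j - 25)) -> 2*j = -14))) implies it.
Every state satisfying the precondition satisfies the weakest precondition: the implication holds.
Answer: valid


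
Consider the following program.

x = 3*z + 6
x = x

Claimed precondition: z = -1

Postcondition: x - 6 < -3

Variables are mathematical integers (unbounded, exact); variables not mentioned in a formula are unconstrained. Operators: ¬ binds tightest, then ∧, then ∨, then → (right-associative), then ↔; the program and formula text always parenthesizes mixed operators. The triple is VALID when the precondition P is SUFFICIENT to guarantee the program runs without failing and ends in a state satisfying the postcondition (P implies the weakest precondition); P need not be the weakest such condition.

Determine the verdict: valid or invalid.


Working backward. After the program, the postcondition x - 6 < -3 must hold; in canonical form it is x < 3.
Before x := x: x < 3
Before x := 3*z + 6: 3*z < -3
The weakest precondition is 3*z < -3.
Check whether z = -1 implies it.
Countermodel: at the initial state z = -1, the precondition holds but the weakest precondition fails.
Answer: invalid


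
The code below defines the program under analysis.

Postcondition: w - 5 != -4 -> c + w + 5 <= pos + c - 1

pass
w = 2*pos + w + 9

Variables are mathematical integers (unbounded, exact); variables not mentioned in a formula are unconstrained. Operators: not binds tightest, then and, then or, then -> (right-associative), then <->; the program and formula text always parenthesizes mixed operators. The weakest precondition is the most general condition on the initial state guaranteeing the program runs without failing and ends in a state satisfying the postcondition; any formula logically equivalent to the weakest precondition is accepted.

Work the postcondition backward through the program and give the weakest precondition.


Working backward. After the program, the postcondition w - 5 != -4 -> c + w + 5 <= pos + c - 1 must hold; in canonical form it is w != 1 -> w <= pos - 6.
Before w := 2*pos + w + 9: 2*pos + w != -8 -> pos + w <= -15
Before skip: 2*pos + w != -8 -> pos + w <= -15
Answer: WP = 2*pos + w != -8 -> pos + w <= -15


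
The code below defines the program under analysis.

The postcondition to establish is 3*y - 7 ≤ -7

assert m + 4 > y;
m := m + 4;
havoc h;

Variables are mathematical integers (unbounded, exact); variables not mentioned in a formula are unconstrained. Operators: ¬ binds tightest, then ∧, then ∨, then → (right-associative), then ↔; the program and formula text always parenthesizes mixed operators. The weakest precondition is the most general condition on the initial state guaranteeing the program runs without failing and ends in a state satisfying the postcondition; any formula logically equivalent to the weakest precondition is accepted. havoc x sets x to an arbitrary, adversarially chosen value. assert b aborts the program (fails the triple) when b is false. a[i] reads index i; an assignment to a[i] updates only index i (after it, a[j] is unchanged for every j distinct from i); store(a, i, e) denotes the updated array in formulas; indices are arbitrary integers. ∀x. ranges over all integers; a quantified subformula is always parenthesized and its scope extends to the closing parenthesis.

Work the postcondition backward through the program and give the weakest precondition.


Working backward. After the program, the postcondition 3*y - 7 ≤ -7 must hold; in canonical form it is 3*y ≤ 0.
Before havoc h: 3*y ≤ 0
Before m := m + 4: 3*y ≤ 0
Before assert m + 4 > y: m > y - 4 ∧ 3*y ≤ 0
Answer: WP = m > y - 4 ∧ 3*y ≤ 0


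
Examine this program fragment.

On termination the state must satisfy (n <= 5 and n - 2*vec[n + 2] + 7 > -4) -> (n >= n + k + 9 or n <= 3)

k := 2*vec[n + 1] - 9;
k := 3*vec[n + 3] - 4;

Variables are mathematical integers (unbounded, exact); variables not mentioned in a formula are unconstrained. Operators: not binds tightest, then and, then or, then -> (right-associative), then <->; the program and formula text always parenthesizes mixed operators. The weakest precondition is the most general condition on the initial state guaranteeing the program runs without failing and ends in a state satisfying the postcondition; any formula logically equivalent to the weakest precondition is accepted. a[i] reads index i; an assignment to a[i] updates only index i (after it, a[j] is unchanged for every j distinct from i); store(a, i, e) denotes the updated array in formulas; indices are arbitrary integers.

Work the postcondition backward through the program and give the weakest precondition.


Working backward. After the program, the postcondition (n <= 5 and n - 2*vec[n + 2] + 7 > -4) -> (n >= n + k + 9 or n <= 3) must hold; in canonical form it is (n <= 5 and n > 2*vec[n + 2] - 11) -> (k <= -9 or n <= 3).
Before k := 3*vec[n + 3] - 4: (n <= 5 and n > 2*vec[n + 2] - 11) -> (3*vec[n + 3] <= -5 or n <= 3)
Before k := 2*vec[n + 1] - 9: (n <= 5 and n > 2*vec[n + 2] - 11) -> (3*vec[n + 3] <= -5 or n <= 3)
Answer: WP = (n <= 5 and n > 2*vec[n + 2] - 11) -> (3*vec[n + 3] <= -5 or n <= 3)


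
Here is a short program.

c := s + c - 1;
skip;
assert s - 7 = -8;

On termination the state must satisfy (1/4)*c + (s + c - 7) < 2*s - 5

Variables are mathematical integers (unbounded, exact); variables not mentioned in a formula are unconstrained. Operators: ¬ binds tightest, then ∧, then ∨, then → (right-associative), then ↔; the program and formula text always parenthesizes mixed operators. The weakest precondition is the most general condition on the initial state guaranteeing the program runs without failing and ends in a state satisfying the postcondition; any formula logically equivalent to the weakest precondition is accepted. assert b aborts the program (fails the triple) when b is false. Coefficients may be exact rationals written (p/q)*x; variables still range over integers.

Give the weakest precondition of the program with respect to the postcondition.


Working backward. After the program, the postcondition (1/4)*c + (s + c - 7) < 2*s - 5 must hold; in canonical form it is (5/4)*c < s + 2.
Before assert s - 7 = -8: s = -1 ∧ (5/4)*c < s + 2
Before skip: s = -1 ∧ (5/4)*c < s + 2
Before c := s + c - 1: s = -1 ∧ (5/4)*c + (1/4)*s < 13/4
Answer: WP = s = -1 ∧ (5/4)*c + (1/4)*s < 13/4


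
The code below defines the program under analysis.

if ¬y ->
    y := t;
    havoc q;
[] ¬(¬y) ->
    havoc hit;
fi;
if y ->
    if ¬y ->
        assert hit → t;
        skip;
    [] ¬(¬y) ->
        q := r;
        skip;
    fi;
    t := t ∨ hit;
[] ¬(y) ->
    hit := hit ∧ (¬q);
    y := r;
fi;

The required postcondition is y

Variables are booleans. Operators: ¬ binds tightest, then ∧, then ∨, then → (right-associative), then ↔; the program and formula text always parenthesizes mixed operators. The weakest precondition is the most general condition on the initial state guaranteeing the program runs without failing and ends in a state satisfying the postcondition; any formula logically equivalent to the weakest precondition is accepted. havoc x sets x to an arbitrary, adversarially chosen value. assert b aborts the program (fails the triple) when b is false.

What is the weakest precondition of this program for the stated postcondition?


Working backward. After the program, y must hold.
Then branch requires (¬y) → ((hit → t) ∧ y); else branch requires r.
Before the if: (y → ((¬y) → ((hit → t) ∧ y))) ∧ ((¬y) → r)
Then branch requires (t → ((¬t) → ((hit → t) ∧ t))) ∧ ((¬t) → r); else branch requires (y → ((¬y) → (t ∧ y))) ∧ ((¬y) → r) ∧ (y → ((¬y) → y)).
Before the if: ((¬y) → ((t → ((¬t) → ((hit → t) ∧ t))) ∧ ((¬t) → r))) ∧ (y → ((y → ((¬y) → (t ∧ y))) ∧ ((¬y) → r) ∧ (y → ((¬y) → y))))
Answer: WP = ((¬y) → ((t → ((¬t) → ((hit → t) ∧ t))) ∧ ((¬t) → r))) ∧ (y → ((y → ((¬y) → (t ∧ y))) ∧ ((¬y) → r) ∧ (y → ((¬y) → y))))


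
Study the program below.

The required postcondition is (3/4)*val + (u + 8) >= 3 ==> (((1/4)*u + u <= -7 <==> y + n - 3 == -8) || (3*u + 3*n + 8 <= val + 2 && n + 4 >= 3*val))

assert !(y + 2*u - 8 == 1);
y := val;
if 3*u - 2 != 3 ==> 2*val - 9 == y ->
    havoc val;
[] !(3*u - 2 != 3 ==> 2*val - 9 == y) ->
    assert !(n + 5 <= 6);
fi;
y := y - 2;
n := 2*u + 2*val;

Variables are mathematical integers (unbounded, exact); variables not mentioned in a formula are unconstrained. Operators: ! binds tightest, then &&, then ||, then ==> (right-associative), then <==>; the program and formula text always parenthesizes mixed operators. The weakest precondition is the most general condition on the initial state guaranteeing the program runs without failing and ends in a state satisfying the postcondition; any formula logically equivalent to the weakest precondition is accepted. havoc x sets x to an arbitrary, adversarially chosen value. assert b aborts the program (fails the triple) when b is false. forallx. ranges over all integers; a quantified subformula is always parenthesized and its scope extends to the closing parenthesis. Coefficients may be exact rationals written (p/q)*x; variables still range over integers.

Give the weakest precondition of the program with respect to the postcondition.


Working backward. After the program, the postcondition (3/4)*val + (u + 8) >= 3 ==> (((1/4)*u + u <= -7 <==> y + n - 3 == -8) || (3*u + 3*n + 8 <= val + 2 && n + 4 >= 3*val)) must hold; in canonical form it is u + (3/4)*val >= -5 ==> (((5/4)*u <= -7 <==> n + y == -5) || (3*n + 3*u <= val - 6 && n >= 3*val - 4)).
Before n := 2*u + 2*val: u + (3/4)*val >= -5 ==> (((5/4)*u <= -7 <==> 2*u + 2*val + y == -5) || (9*u + 5*val <= -6 && 2*u >= val - 4))
Before y := y - 2: u + (3/4)*val >= -5 ==> (((5/4)*u <= -7 <==> 2*u + 2*val + y == -3) || (9*u + 5*val <= -6 && 2*u >= val - 4))
Then branch requires forall val_1. (u + (3/4)*val_1 >= -5 ==> (((5/4)*u <= -7 <==> 2*u + 2*val_1 + y == -3) || (9*u + 5*val_1 <= -6 && 2*u >= val_1 - 4))); else branch requires (!(n <= 1)) && (u + (3/4)*val >= -5 ==> (((5/4)*u <= -7 <==> 2*u + 2*val + y == -3) || (9*u + 5*val <= -6 && 2*u >= val - 4))).
Before the if: ((3*u != 5 ==> 2*val == y + 9) ==> (forall val_1. (u + (3/4)*val_1 >= -5 ==> (((5/4)*u <= -7 <==> 2*u + 2*val_1 + y == -3) || (9*u + 5*val_1 <= -6 && 2*u >= val_1 - 4))))) && ((!(3*u != 5 ==> 2*val == y + 9)) ==> ((!(n <= 1)) && (u + (3/4)*val >= -5 ==> (((5/4)*u <= -7 <==> 2*u + 2*val + y == -3) || (9*u + 5*val <= -6 && 2*u >= val - 4)))))
Before y := val: ((3*u != 5 ==> val == 9) ==> (forall val_1. (u + (3/4)*val_1 >= -5 ==> (((5/4)*u <= -7 <==> 2*u + val + 2*val_1 == -3) || (9*u + 5*val_1 <= -6 && 2*u >= val_1 - 4))))) && ((!(3*u != 5 ==> val == 9)) ==> ((!(n <= 1)) && (u + (3/4)*val >= -5 ==> (((5/4)*u <= -7 <==> 2*u + 3*val == -3) || (9*u + 5*val <= -6 && 2*u >= val - 4)))))
Before assert !(y + 2*u - 8 == 1): (!(2*u + y == 9)) && ((3*u != 5 ==> val == 9) ==> (forall val_1. (u + (3/4)*val_1 >= -5 ==> (((5/4)*u <= -7 <==> 2*u + val + 2*val_1 == -3) || (9*u + 5*val_1 <= -6 && 2*u >= val_1 - 4))))) && ((!(3*u != 5 ==> val == 9)) ==> ((!(n <= 1)) && (u + (3/4)*val >= -5 ==> (((5/4)*u <= -7 <==> 2*u + 3*val == -3) || (9*u + 5*val <= -6 && 2*u >= val - 4)))))
Answer: WP = (!(2*u + y == 9)) && ((3*u != 5 ==> val == 9) ==> (forall val_1. (u + (3/4)*val_1 >= -5 ==> (((5/4)*u <= -7 <==> 2*u + val + 2*val_1 == -3) || (9*u + 5*val_1 <= -6 && 2*u >= val_1 - 4))))) && ((!(3*u != 5 ==> val == 9)) ==> ((!(n <= 1)) && (u + (3/4)*val >= -5 ==> (((5/4)*u <= -7 <==> 2*u + 3*val == -3) || (9*u + 5*val <= -6 && 2*u >= val - 4)))))


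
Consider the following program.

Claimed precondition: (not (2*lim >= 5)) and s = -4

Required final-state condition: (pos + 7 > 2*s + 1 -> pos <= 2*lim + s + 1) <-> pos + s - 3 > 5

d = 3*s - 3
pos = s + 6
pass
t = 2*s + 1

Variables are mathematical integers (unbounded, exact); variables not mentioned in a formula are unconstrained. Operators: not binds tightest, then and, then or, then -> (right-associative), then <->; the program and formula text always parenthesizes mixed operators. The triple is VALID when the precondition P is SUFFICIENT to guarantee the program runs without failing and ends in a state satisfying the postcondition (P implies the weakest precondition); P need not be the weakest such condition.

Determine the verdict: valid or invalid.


Working backward. After the program, the postcondition (pos + 7 > 2*s + 1 -> pos <= 2*lim + s + 1) <-> pos + s - 3 > 5 must hold; in canonical form it is (pos > 2*s - 6 -> pos <= 2*lim + s + 1) <-> pos + s > 8.
Before t := 2*s + 1: (pos > 2*s - 6 -> pos <= 2*lim + s + 1) <-> pos + s > 8
Before skip: (pos > 2*s - 6 -> pos <= 2*lim + s + 1) <-> pos + s > 8
Before pos := s + 6: (s < 12 -> 2*lim >= 5) <-> 2*s > 2
Before d := 3*s - 3: (s < 12 -> 2*lim >= 5) <-> 2*s > 2
The weakest precondition is (s < 12 -> 2*lim >= 5) <-> 2*s > 2.
Check whether (not (2*lim >= 5)) and s = -4 implies it.
Every state satisfying the precondition satisfies the weakest precondition: the implication holds.
Answer: valid


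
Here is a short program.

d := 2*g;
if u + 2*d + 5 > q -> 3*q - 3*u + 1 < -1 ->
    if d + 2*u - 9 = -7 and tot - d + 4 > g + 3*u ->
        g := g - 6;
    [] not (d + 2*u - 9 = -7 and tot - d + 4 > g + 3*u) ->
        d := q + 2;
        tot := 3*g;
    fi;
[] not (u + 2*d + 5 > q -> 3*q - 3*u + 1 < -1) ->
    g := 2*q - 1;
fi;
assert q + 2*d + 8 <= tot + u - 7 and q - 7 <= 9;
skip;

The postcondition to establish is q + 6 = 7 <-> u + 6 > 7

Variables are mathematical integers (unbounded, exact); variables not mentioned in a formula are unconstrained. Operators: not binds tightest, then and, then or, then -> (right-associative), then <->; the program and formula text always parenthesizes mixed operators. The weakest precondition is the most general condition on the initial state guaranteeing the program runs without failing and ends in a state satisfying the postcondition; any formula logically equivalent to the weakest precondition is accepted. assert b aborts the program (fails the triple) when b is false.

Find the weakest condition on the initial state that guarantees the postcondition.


Working backward. After the program, the postcondition q + 6 = 7 <-> u + 6 > 7 must hold; in canonical form it is q = 1 <-> u > 1.
Before skip: q = 1 <-> u > 1
Before assert q + 2*d + 8 <= tot + u - 7 and q - 7 <= 9: 2*d + q <= tot + u - 15 and q <= 16 and (q = 1 <-> u > 1)
Then branch requires ((d + 2*u = 2 and tot > d + g + 3*u - 4) -> (2*d + q <= tot + u - 15 and q <= 16 and (q = 1 <-> u > 1))) and ((not (d + 2*u = 2 and tot > d + g + 3*u - 4)) -> (3*q <= 3*g + u - 19 and q <= 16 and (q = 1 <-> u > 1))); else branch requires 2*d + q <= tot + u - 15 and q <= 16 and (q = 1 <-> u > 1).
Before the if: ((2*d + u > q - 5 -> 3*q < 3*u - 2) -> (((d + 2*u = 2 and tot > d + g + 3*u - 4) -> (2*d + q <= tot + u - 15 and q <= 16 and (q = 1 <-> u > 1))) and ((not (d + 2*u = 2 and tot > d + g + 3*u - 4)) -> (3*q <= 3*g + u - 19 and q <= 16 and (q = 1 <-> u > 1))))) and ((not (2*d + u > q - 5 -> 3*q < 3*u - 2)) -> (2*d + q <= tot + u - 15 and q <= 16 and (q = 1 <-> u > 1)))
Before d := 2*g: ((4*g + u > q - 5 -> 3*q < 3*u - 2) -> (((2*g + 2*u = 2 and tot > 3*g + 3*u - 4) -> (4*g + q <= tot + u - 15 and q <= 16 and (q = 1 <-> u > 1))) and ((not (2*g + 2*u = 2 and tot > 3*g + 3*u - 4)) -> (3*q <= 3*g + u - 19 and q <= 16 and (q = 1 <-> u > 1))))) and ((not (4*g + u > q - 5 -> 3*q < 3*u - 2)) -> (4*g + q <= tot + u - 15 and q <= 16 and (q = 1 <-> u > 1)))
Answer: WP = ((4*g + u > q - 5 -> 3*q < 3*u - 2) -> (((2*g + 2*u = 2 and tot > 3*g + 3*u - 4) -> (4*g + q <= tot + u - 15 and q <= 16 and (q = 1 <-> u > 1))) and ((not (2*g + 2*u = 2 and tot > 3*g + 3*u - 4)) -> (3*q <= 3*g + u - 19 and q <= 16 and (q = 1 <-> u > 1))))) and ((not (4*g + u > q - 5 -> 3*q < 3*u - 2)) -> (4*g + q <= tot + u - 15 and q <= 16 and (q = 1 <-> u > 1)))


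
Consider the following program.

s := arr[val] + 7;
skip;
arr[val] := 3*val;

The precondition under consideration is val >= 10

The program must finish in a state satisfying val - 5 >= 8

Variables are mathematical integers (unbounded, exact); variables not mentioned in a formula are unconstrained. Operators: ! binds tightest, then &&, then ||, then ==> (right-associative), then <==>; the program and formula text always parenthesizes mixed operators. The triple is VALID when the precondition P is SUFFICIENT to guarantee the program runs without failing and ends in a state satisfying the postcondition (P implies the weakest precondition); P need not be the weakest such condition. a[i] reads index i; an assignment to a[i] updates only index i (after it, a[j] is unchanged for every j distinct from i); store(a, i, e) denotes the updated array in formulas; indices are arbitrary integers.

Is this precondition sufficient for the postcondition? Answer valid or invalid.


Working backward. After the program, the postcondition val - 5 >= 8 must hold; in canonical form it is val >= 13.
Before arr[val] := 3*val: val >= 13
Before skip: val >= 13
Before s := arr[val] + 7: val >= 13
The weakest precondition is val >= 13.
Check whether val >= 10 implies it.
Countermodel: at the initial state val = 10, the precondition holds but the weakest precondition fails.
Answer: invalid


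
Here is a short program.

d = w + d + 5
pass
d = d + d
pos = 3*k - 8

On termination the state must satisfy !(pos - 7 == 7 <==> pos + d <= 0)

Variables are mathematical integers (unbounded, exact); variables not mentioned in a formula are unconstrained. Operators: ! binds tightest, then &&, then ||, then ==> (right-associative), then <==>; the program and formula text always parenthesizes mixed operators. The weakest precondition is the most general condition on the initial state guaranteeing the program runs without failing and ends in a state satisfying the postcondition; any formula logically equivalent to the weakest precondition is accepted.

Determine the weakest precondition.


Working backward. After the program, the postcondition !(pos - 7 == 7 <==> pos + d <= 0) must hold; in canonical form it is !(pos == 14 <==> d + pos <= 0).
Before pos := 3*k - 8: !(3*k == 22 <==> d + 3*k <= 8)
Before d := d + d: !(3*k == 22 <==> 2*d + 3*k <= 8)
Before skip: !(3*k == 22 <==> 2*d + 3*k <= 8)
Before d := w + d + 5: !(3*k == 22 <==> 2*d + 3*k + 2*w <= -2)
Answer: WP = !(3*k == 22 <==> 2*d + 3*k + 2*w <= -2)


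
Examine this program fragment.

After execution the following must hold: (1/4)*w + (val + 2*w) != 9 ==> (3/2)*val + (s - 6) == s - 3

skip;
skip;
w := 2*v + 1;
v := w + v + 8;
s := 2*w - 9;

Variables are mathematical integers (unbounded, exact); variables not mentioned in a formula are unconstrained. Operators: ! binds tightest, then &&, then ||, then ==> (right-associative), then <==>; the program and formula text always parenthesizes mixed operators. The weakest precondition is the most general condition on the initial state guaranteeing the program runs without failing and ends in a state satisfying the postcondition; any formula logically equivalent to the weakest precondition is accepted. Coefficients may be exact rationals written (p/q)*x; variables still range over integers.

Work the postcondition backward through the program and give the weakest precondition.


Working backward. After the program, the postcondition (1/4)*w + (val + 2*w) != 9 ==> (3/2)*val + (s - 6) == s - 3 must hold; in canonical form it is val + (9/4)*w != 9 ==> (3/2)*val == 3.
Before s := 2*w - 9: val + (9/4)*w != 9 ==> (3/2)*val == 3
Before v := w + v + 8: val + (9/4)*w != 9 ==> (3/2)*val == 3
Before w := 2*v + 1: (9/2)*v + val != 27/4 ==> (3/2)*val == 3
Before skip: (9/2)*v + val != 27/4 ==> (3/2)*val == 3
Before skip: (9/2)*v + val != 27/4 ==> (3/2)*val == 3
Answer: WP = (9/2)*v + val != 27/4 ==> (3/2)*val == 3


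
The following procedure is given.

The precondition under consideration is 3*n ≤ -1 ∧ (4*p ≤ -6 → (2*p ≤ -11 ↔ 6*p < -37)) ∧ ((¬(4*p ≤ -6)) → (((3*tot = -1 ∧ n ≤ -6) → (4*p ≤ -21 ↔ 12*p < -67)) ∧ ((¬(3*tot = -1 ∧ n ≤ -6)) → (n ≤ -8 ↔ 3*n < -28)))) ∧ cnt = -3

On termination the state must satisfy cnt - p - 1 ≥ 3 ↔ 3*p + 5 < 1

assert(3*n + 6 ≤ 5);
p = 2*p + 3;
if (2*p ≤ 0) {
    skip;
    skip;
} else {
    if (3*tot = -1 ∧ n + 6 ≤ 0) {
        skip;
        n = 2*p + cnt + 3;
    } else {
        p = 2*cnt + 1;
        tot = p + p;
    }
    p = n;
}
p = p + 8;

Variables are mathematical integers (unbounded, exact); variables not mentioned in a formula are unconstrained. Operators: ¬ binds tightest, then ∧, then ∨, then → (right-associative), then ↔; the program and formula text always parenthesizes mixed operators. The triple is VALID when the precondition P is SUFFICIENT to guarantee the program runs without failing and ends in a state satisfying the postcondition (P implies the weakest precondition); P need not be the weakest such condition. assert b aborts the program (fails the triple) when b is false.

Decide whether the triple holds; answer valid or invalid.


Working backward. After the program, the postcondition cnt - p - 1 ≥ 3 ↔ 3*p + 5 < 1 must hold; in canonical form it is cnt ≥ p + 4 ↔ 3*p < -4.
Before p := p + 8: cnt ≥ p + 12 ↔ 3*p < -28
Then branch requires cnt ≥ p + 12 ↔ 3*p < -28; else branch requires ((3*tot = -1 ∧ n ≤ -6) → (2*p ≤ -15 ↔ 3*cnt + 6*p < -37)) ∧ ((¬(3*tot = -1 ∧ n ≤ -6)) → (cnt ≥ n + 12 ↔ 3*n < -28)).
Before the if: (2*p ≤ 0 → (cnt ≥ p + 12 ↔ 3*p < -28)) ∧ ((¬(2*p ≤ 0)) → (((3*tot = -1 ∧ n ≤ -6) → (2*p ≤ -15 ↔ 3*cnt + 6*p < -37)) ∧ ((¬(3*tot = -1 ∧ n ≤ -6)) → (cnt ≥ n + 12 ↔ 3*n < -28))))
Before p := 2*p + 3: (4*p ≤ -6 → (cnt ≥ 2*p + 15 ↔ 6*p < -37)) ∧ ((¬(4*p ≤ -6)) → (((3*tot = -1 ∧ n ≤ -6) → (4*p ≤ -21 ↔ 3*cnt + 12*p < -55)) ∧ ((¬(3*tot = -1 ∧ n ≤ -6)) → (cnt ≥ n + 12 ↔ 3*n < -28))))
Before assert 3*n + 6 ≤ 5: 3*n ≤ -1 ∧ (4*p ≤ -6 → (cnt ≥ 2*p + 15 ↔ 6*p < -37)) ∧ ((¬(4*p ≤ -6)) → (((3*tot = -1 ∧ n ≤ -6) → (4*p ≤ -21 ↔ 3*cnt + 12*p < -55)) ∧ ((¬(3*tot = -1 ∧ n ≤ -6)) → (cnt ≥ n + 12 ↔ 3*n < -28))))
The weakest precondition is 3*n ≤ -1 ∧ (4*p ≤ -6 → (cnt ≥ 2*p + 15 ↔ 6*p < -37)) ∧ ((¬(4*p ≤ -6)) → (((3*tot = -1 ∧ n ≤ -6) → (4*p ≤ -21 ↔ 3*cnt + 12*p < -55)) ∧ ((¬(3*tot = -1 ∧ n ≤ -6)) → (cnt ≥ n + 12 ↔ 3*n < -28)))).
Check whether 3*n ≤ -1 ∧ (4*p ≤ -6 → (2*p ≤ -11 ↔ 6*p < -37)) ∧ ((¬(4*p ≤ -6)) → (((3*tot = -1 ∧ n ≤ -6) → (4*p ≤ -21 ↔ 12*p < -67)) ∧ ((¬(3*tot = -1 ∧ n ≤ -6)) → (n ≤ -8 ↔ 3*n < -28)))) ∧ cnt = -3 implies it.
Countermodel: at the initial state cnt = -3, n = -10, p = 0, tot = 0, the precondition holds but the weakest precondition fails.
Answer: invalid


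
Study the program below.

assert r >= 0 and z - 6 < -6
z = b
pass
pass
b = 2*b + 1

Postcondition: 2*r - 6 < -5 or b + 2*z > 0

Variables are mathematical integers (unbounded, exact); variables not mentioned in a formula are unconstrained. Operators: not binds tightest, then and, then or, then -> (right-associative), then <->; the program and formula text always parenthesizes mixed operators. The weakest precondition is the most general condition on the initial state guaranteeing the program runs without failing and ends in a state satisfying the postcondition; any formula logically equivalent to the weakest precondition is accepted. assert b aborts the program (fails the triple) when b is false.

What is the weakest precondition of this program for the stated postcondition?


Working backward. After the program, the postcondition 2*r - 6 < -5 or b + 2*z > 0 must hold; in canonical form it is 2*r < 1 or b + 2*z > 0.
Before b := 2*b + 1: 2*r < 1 or 2*b + 2*z > -1
Before skip: 2*r < 1 or 2*b + 2*z > -1
Before skip: 2*r < 1 or 2*b + 2*z > -1
Before z := b: 2*r < 1 or 4*b > -1
Before assert r >= 0 and z - 6 < -6: r >= 0 and z < 0 and (2*r < 1 or 4*b > -1)
Answer: WP = r >= 0 and z < 0 and (2*r < 1 or 4*b > -1)


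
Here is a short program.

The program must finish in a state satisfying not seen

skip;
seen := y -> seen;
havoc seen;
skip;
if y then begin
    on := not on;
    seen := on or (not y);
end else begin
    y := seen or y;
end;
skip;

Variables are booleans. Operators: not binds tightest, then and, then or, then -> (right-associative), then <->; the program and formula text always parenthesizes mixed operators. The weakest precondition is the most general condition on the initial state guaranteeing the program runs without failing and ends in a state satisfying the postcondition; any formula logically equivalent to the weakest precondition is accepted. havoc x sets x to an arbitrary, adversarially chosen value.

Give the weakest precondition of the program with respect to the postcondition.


Working backward. After the program, not seen must hold.
Before skip: not seen
Then branch requires not ((not on) or (not y)); else branch requires not seen.
Before the if: (y -> (not ((not on) or (not y)))) and ((not y) -> (not seen))
Before skip: (y -> (not ((not on) or (not y)))) and ((not y) -> (not seen))
Before havoc seen: (y -> (not ((not on) or (not y)))) and y
Before seen := y -> seen: (y -> (not ((not on) or (not y)))) and y
Before skip: (y -> (not ((not on) or (not y)))) and y
Answer: WP = (y -> (not ((not on) or (not y)))) and y


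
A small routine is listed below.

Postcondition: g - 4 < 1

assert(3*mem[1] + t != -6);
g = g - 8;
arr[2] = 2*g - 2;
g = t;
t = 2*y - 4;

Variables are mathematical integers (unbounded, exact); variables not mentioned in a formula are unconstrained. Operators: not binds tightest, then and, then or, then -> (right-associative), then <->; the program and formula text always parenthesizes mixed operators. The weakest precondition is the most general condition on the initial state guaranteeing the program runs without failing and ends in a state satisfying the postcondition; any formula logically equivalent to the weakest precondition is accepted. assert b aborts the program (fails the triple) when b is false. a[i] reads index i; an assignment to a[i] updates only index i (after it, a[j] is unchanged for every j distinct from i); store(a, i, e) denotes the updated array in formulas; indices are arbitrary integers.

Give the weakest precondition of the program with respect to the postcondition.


Working backward. After the program, the postcondition g - 4 < 1 must hold; in canonical form it is g < 5.
Before t := 2*y - 4: g < 5
Before g := t: t < 5
Before arr[2] := 2*g - 2: t < 5
Before g := g - 8: t < 5
Before assert 3*mem[1] + t != -6: 3*mem[1] + t != -6 and t < 5
Answer: WP = 3*mem[1] + t != -6 and t < 5
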